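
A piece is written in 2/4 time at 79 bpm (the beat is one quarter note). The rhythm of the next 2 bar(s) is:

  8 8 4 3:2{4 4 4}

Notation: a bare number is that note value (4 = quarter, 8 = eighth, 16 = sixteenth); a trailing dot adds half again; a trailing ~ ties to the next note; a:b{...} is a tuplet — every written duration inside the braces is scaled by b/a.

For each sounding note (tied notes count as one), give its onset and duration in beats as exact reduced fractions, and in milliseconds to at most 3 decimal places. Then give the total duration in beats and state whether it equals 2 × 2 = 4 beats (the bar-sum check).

1) 0.0ms=0b +379.747ms=1/2b
2) 379.747ms=1/2b +379.747ms=1/2b
3) 759.494ms=1b +759.494ms=1b
4) 1518.987ms=2b +506.329ms=2/3b
5) 2025.316ms=8/3b +506.329ms=2/3b
6) 2531.646ms=10/3b +506.329ms=2/3b
Σ=4b of 4 (79bpm 2/4) — PASS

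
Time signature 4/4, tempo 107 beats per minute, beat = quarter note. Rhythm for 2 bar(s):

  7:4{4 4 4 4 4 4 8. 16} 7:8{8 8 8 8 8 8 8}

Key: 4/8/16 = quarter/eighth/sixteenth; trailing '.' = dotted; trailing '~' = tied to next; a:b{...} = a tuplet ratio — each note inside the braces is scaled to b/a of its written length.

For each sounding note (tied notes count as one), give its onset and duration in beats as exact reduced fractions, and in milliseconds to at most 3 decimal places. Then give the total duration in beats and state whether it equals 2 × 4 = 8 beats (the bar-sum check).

1) 0.0ms=0b +320.427ms=4/7b
2) 320.427ms=4/7b +320.427ms=4/7b
3) 640.854ms=8/7b +320.427ms=4/7b
4) 961.282ms=12/7b +320.427ms=4/7b
5) 1281.709ms=16/7b +320.427ms=4/7b
6) 1602.136ms=20/7b +320.427ms=4/7b
7) 1922.563ms=24/7b +240.32ms=3/7b
8) 2162.884ms=27/7b +80.107ms=1/7b
9) 2242.991ms=4b +320.427ms=4/7b
10) 2563.418ms=32/7b +320.427ms=4/7b
11) 2883.845ms=36/7b +320.427ms=4/7b
12) 3204.272ms=40/7b +320.427ms=4/7b
13) 3524.7ms=44/7b +320.427ms=4/7b
14) 3845.127ms=48/7b +320.427ms=4/7b
15) 4165.554ms=52/7b +320.427ms=4/7b
Σ=8b of 8 (107bpm 4/4) — PASS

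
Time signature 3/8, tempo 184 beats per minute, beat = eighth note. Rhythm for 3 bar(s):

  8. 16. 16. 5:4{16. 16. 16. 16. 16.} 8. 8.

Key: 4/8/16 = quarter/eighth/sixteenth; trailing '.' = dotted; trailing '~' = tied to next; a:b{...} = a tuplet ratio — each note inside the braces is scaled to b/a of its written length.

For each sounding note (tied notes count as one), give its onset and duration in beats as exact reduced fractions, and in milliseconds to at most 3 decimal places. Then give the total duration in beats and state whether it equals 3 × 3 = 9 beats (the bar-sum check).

1) 0.0ms=0b +489.13ms=3/2b
2) 489.13ms=3/2b +244.565ms=3/4b
3) 733.696ms=9/4b +244.565ms=3/4b
4) 978.261ms=3b +195.652ms=3/5b
5) 1173.913ms=18/5b +195.652ms=3/5b
6) 1369.565ms=21/5b +195.652ms=3/5b
7) 1565.217ms=24/5b +195.652ms=3/5b
8) 1760.87ms=27/5b +195.652ms=3/5b
9) 1956.522ms=6b +489.13ms=3/2b
10) 2445.652ms=15/2b +489.13ms=3/2b
Σ=9b of 9 (184bpm 3/8) — PASS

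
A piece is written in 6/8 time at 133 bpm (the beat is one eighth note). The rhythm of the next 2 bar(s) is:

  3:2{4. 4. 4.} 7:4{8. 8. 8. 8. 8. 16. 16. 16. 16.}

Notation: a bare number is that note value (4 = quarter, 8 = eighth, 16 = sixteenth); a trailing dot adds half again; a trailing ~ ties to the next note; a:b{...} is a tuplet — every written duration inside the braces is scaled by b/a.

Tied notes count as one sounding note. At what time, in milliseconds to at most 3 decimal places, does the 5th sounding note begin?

1. 0.0ms @ 0 + 902.256ms (2)
2. 902.256ms @ 2 + 902.256ms (2)
3. 1804.511ms @ 4 + 902.256ms (2)
4. 2706.767ms @ 6 + 386.681ms (6/7)
5. 3093.448ms @ 48/7 + 386.681ms (6/7)
6. 3480.129ms @ 54/7 + 386.681ms (6/7)
7. 3866.81ms @ 60/7 + 386.681ms (6/7)
8. 4253.491ms @ 66/7 + 386.681ms (6/7)
9. 4640.172ms @ 72/7 + 193.34ms (3/7)
10. 4833.512ms @ 75/7 + 193.34ms (3/7)
11. 5026.853ms @ 78/7 + 193.34ms (3/7)
12. 5220.193ms @ 81/7 + 193.34ms (3/7)

note 5 onset = 48/7b = 3093.448ms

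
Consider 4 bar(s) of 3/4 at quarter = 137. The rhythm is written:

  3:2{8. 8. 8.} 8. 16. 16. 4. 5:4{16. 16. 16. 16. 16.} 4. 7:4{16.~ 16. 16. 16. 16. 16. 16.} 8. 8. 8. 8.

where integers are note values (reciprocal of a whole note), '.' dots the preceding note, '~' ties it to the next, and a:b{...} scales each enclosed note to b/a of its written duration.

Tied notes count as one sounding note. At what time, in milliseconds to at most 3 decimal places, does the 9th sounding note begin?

1. 0.0ms @ 0 + 218.978ms (1/2)
2. 218.978ms @ 1/2 + 218.978ms (1/2)
3. 437.956ms @ 1 + 218.978ms (1/2)
4. 656.934ms @ 3/2 + 328.467ms (3/4)
5. 985.401ms @ 9/4 + 164.234ms (3/8)
6. 1149.635ms @ 21/8 + 164.234ms (3/8)
7. 1313.869ms @ 3 + 656.934ms (3/2)
8. 1970.803ms @ 9/2 + 131.387ms (3/10)
9. 2102.19ms @ 24/5 + 131.387ms (3/10)
10. 2233.577ms @ 51/10 + 131.387ms (3/10)
11. 2364.964ms @ 27/5 + 131.387ms (3/10)
12. 2496.35ms @ 57/10 + 131.387ms (3/10)
13. 2627.737ms @ 6 + 656.934ms (3/2)
14. 3284.672ms @ 15/2 + 187.696ms (3/7)
15. 3472.367ms @ 111/14 + 93.848ms (3/14)
16. 3566.215ms @ 57/7 + 93.848ms (3/14)
17. 3660.063ms @ 117/14 + 93.848ms (3/14)
18. 3753.91ms @ 60/7 + 93.848ms (3/14)
19. 3847.758ms @ 123/14 + 93.848ms (3/14)
20. 3941.606ms @ 9 + 328.467ms (3/4)
21. 4270.073ms @ 39/4 + 328.467ms (3/4)
22. 4598.54ms @ 21/2 + 328.467ms (3/4)
23. 4927.007ms @ 45/4 + 328.467ms (3/4)

note 9 onset = 24/5b = 2102.19ms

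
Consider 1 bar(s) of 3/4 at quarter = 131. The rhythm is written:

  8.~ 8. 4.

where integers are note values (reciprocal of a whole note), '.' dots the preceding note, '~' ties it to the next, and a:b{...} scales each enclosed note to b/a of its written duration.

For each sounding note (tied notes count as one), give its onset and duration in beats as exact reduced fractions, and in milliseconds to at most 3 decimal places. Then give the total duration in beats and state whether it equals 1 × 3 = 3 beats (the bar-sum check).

1) 0.0ms=0b +687.023ms=3/2b
2) 687.023ms=3/2b +687.023ms=3/2b
Σ=3b of 3 (131bpm 3/4) — PASS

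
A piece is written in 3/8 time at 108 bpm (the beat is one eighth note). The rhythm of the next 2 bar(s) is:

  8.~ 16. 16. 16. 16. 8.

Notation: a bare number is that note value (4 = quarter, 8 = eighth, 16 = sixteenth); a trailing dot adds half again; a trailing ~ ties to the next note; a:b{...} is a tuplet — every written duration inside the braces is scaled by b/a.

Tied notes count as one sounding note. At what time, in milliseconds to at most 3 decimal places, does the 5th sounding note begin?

1. 0.0ms @ 0 + 1250.0ms (9/4)
2. 1250.0ms @ 9/4 + 416.667ms (3/4)
3. 1666.667ms @ 3 + 416.667ms (3/4)
4. 2083.333ms @ 15/4 + 416.667ms (3/4)
5. 2500.0ms @ 9/2 + 833.333ms (3/2)

note 5 onset = 9/2b = 2500.0ms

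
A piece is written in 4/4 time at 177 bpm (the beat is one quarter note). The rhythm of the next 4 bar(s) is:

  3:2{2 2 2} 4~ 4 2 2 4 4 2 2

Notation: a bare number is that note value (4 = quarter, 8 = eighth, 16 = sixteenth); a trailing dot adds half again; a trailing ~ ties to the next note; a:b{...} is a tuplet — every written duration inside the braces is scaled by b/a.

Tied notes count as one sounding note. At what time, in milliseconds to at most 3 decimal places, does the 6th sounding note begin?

note 6 onset = 8b = 2711.864ms

1. 0.0ms @ 0 + 451.977ms (4/3)
2. 451.977ms @ 4/3 + 451.977ms (4/3)
3. 903.955ms @ 8/3 + 451.977ms (4/3)
4. 1355.932ms @ 4 + 677.966ms (2)
5. 2033.898ms @ 6 + 677.966ms (2)
6. 2711.864ms @ 8 + 677.966ms (2)
7. 3389.831ms @ 10 + 338.983ms (1)
8. 3728.814ms @ 11 + 338.983ms (1)
9. 4067.797ms @ 12 + 677.966ms (2)
10. 4745.763ms @ 14 + 677.966ms (2)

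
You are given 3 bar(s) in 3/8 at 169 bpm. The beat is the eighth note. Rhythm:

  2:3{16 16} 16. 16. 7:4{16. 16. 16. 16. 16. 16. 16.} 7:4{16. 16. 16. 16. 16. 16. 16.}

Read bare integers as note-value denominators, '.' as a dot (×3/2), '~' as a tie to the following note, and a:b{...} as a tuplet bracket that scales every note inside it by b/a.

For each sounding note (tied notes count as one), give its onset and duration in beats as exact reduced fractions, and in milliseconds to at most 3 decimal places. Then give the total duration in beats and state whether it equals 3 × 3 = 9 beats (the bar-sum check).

1) 0.0ms=0b +266.272ms=3/4b
2) 266.272ms=3/4b +266.272ms=3/4b
3) 532.544ms=3/2b +266.272ms=3/4b
4) 798.817ms=9/4b +266.272ms=3/4b
5) 1065.089ms=3b +152.156ms=3/7b
6) 1217.244ms=24/7b +152.156ms=3/7b
7) 1369.4ms=27/7b +152.156ms=3/7b
8) 1521.555ms=30/7b +152.156ms=3/7b
9) 1673.711ms=33/7b +152.156ms=3/7b
10) 1825.866ms=36/7b +152.156ms=3/7b
11) 1978.022ms=39/7b +152.156ms=3/7b
12) 2130.178ms=6b +152.156ms=3/7b
13) 2282.333ms=45/7b +152.156ms=3/7b
14) 2434.489ms=48/7b +152.156ms=3/7b
15) 2586.644ms=51/7b +152.156ms=3/7b
16) 2738.8ms=54/7b +152.156ms=3/7b
17) 2890.955ms=57/7b +152.156ms=3/7b
18) 3043.111ms=60/7b +152.156ms=3/7b
Σ=9b of 9 (169bpm 3/8) — PASS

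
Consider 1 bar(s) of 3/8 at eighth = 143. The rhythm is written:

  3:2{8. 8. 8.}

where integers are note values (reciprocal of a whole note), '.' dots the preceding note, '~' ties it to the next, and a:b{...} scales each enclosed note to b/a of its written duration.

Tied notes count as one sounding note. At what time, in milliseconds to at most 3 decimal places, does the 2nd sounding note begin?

note 2 onset = 1b = 419.58ms

1. 0.0ms @ 0 + 419.58ms (1)
2. 419.58ms @ 1 + 419.58ms (1)
3. 839.161ms @ 2 + 419.58ms (1)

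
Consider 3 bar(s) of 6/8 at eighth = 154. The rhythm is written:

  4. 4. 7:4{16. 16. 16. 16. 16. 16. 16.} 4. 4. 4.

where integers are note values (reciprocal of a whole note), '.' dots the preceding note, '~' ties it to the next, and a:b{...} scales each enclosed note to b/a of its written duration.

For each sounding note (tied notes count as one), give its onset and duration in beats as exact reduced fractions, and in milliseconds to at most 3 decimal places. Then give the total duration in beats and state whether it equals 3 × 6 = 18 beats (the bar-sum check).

1) 0.0ms=0b +1168.831ms=3b
2) 1168.831ms=3b +1168.831ms=3b
3) 2337.662ms=6b +166.976ms=3/7b
4) 2504.638ms=45/7b +166.976ms=3/7b
5) 2671.614ms=48/7b +166.976ms=3/7b
6) 2838.59ms=51/7b +166.976ms=3/7b
7) 3005.566ms=54/7b +166.976ms=3/7b
8) 3172.542ms=57/7b +166.976ms=3/7b
9) 3339.518ms=60/7b +166.976ms=3/7b
10) 3506.494ms=9b +1168.831ms=3b
11) 4675.325ms=12b +1168.831ms=3b
12) 5844.156ms=15b +1168.831ms=3b
Σ=18b of 18 (154bpm 6/8) — PASS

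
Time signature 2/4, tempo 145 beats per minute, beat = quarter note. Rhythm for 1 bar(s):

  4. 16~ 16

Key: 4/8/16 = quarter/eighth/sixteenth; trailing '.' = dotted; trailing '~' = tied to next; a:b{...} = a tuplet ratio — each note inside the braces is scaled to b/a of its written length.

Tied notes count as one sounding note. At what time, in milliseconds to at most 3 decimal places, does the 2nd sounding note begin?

note 2 onset = 3/2b = 620.69ms

1. 0.0ms @ 0 + 620.69ms (3/2)
2. 620.69ms @ 3/2 + 206.897ms (1/2)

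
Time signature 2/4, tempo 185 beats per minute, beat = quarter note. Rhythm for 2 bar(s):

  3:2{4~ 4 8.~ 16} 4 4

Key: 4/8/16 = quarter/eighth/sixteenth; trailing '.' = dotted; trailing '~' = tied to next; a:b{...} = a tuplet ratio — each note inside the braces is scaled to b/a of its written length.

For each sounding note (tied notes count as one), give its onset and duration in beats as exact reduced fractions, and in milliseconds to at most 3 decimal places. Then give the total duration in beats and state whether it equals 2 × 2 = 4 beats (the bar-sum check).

1) 0.0ms=0b +432.432ms=4/3b
2) 432.432ms=4/3b +216.216ms=2/3b
3) 648.649ms=2b +324.324ms=1b
4) 972.973ms=3b +324.324ms=1b
Σ=4b of 4 (185bpm 2/4) — PASS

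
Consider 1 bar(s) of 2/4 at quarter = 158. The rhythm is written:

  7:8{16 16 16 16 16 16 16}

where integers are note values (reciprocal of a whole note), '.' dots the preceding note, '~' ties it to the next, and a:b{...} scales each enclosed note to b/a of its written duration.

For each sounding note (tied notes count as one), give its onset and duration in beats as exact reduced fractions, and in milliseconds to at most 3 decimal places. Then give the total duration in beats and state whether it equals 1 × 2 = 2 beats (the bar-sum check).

1) 0.0ms=0b +108.499ms=2/7b
2) 108.499ms=2/7b +108.499ms=2/7b
3) 216.998ms=4/7b +108.499ms=2/7b
4) 325.497ms=6/7b +108.499ms=2/7b
5) 433.996ms=8/7b +108.499ms=2/7b
6) 542.495ms=10/7b +108.499ms=2/7b
7) 650.995ms=12/7b +108.499ms=2/7b
Σ=2b of 2 (158bpm 2/4) — PASS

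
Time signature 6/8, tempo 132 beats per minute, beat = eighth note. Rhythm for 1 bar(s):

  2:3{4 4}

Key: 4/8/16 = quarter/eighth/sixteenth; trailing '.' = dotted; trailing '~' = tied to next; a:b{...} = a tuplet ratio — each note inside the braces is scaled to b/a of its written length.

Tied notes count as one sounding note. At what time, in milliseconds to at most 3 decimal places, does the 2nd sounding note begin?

1. 0.0ms @ 0 + 1363.636ms (3)
2. 1363.636ms @ 3 + 1363.636ms (3)

note 2 onset = 3b = 1363.636ms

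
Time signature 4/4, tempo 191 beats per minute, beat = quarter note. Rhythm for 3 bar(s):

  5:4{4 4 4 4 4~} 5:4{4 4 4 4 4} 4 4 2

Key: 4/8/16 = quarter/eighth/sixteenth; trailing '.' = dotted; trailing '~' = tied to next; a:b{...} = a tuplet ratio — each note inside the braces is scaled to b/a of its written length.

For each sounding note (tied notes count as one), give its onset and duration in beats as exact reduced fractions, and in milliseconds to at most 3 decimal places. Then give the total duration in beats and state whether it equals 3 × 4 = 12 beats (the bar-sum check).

1) 0.0ms=0b +251.309ms=4/5b
2) 251.309ms=4/5b +251.309ms=4/5b
3) 502.618ms=8/5b +251.309ms=4/5b
4) 753.927ms=12/5b +251.309ms=4/5b
5) 1005.236ms=16/5b +502.618ms=8/5b
6) 1507.853ms=24/5b +251.309ms=4/5b
7) 1759.162ms=28/5b +251.309ms=4/5b
8) 2010.471ms=32/5b +251.309ms=4/5b
9) 2261.78ms=36/5b +251.309ms=4/5b
10) 2513.089ms=8b +314.136ms=1b
11) 2827.225ms=9b +314.136ms=1b
12) 3141.361ms=10b +628.272ms=2b
Σ=12b of 12 (191bpm 4/4) — PASS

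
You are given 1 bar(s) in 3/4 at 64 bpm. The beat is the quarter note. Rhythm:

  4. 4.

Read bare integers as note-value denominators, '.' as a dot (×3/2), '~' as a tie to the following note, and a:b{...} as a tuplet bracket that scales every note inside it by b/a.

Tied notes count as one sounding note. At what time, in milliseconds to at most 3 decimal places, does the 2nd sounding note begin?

note 2 onset = 3/2b = 1406.25ms

1. 0.0ms @ 0 + 1406.25ms (3/2)
2. 1406.25ms @ 3/2 + 1406.25ms (3/2)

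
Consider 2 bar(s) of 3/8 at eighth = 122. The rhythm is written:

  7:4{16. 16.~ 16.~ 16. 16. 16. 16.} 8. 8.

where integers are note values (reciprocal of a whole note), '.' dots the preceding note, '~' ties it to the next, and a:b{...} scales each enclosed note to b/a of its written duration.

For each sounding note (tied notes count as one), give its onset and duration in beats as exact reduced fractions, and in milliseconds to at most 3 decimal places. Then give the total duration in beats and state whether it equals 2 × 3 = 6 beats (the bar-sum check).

1) 0.0ms=0b +210.773ms=3/7b
2) 210.773ms=3/7b +632.319ms=9/7b
3) 843.091ms=12/7b +210.773ms=3/7b
4) 1053.864ms=15/7b +210.773ms=3/7b
5) 1264.637ms=18/7b +210.773ms=3/7b
6) 1475.41ms=3b +737.705ms=3/2b
7) 2213.115ms=9/2b +737.705ms=3/2b
Σ=6b of 6 (122bpm 3/8) — PASS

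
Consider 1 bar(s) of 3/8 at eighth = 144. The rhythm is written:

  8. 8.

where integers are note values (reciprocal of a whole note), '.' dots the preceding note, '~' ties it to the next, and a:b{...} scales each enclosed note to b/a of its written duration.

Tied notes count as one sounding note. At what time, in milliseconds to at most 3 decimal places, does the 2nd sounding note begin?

1. 0.0ms @ 0 + 625.0ms (3/2)
2. 625.0ms @ 3/2 + 625.0ms (3/2)

note 2 onset = 3/2b = 625.0ms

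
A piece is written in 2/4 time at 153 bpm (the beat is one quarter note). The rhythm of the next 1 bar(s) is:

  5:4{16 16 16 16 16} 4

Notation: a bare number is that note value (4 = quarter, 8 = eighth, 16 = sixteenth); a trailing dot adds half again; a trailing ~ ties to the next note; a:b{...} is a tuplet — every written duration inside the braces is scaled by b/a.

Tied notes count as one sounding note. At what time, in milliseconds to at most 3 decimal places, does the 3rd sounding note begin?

note 3 onset = 2/5b = 156.863ms

1. 0.0ms @ 0 + 78.431ms (1/5)
2. 78.431ms @ 1/5 + 78.431ms (1/5)
3. 156.863ms @ 2/5 + 78.431ms (1/5)
4. 235.294ms @ 3/5 + 78.431ms (1/5)
5. 313.725ms @ 4/5 + 78.431ms (1/5)
6. 392.157ms @ 1 + 392.157ms (1)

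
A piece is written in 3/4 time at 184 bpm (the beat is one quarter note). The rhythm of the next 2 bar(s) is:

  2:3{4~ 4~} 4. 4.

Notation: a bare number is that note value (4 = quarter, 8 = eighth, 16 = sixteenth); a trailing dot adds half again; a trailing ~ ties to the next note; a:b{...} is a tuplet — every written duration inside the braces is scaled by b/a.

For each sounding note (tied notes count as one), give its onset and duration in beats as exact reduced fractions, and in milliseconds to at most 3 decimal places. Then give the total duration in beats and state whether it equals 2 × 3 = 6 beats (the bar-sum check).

1) 0.0ms=0b +1467.391ms=9/2b
2) 1467.391ms=9/2b +489.13ms=3/2b
Σ=6b of 6 (184bpm 3/4) — PASS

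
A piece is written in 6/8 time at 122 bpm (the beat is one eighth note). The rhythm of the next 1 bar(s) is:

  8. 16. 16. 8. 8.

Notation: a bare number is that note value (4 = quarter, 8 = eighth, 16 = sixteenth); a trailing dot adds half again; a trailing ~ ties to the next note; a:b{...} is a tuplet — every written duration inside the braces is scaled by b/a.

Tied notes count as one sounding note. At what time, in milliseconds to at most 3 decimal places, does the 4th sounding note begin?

note 4 onset = 3b = 1475.41ms

1. 0.0ms @ 0 + 737.705ms (3/2)
2. 737.705ms @ 3/2 + 368.852ms (3/4)
3. 1106.557ms @ 9/4 + 368.852ms (3/4)
4. 1475.41ms @ 3 + 737.705ms (3/2)
5. 2213.115ms @ 9/2 + 737.705ms (3/2)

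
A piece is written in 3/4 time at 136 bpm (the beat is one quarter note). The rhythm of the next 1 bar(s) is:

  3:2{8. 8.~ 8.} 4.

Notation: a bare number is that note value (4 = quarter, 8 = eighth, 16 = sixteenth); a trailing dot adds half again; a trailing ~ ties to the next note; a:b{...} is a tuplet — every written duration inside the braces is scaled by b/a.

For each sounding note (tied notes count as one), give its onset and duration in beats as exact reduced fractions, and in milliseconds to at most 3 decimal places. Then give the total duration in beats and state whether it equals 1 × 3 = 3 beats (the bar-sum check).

1) 0.0ms=0b +220.588ms=1/2b
2) 220.588ms=1/2b +441.176ms=1b
3) 661.765ms=3/2b +661.765ms=3/2b
Σ=3b of 3 (136bpm 3/4) — PASS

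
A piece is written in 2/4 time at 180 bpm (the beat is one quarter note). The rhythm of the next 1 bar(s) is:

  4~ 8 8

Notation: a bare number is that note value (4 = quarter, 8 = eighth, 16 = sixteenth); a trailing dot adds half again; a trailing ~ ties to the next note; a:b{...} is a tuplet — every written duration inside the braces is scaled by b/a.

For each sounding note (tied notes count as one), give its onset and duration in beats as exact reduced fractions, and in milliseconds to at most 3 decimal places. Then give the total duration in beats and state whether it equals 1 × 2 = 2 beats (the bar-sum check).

1) 0.0ms=0b +500.0ms=3/2b
2) 500.0ms=3/2b +166.667ms=1/2b
Σ=2b of 2 (180bpm 2/4) — PASS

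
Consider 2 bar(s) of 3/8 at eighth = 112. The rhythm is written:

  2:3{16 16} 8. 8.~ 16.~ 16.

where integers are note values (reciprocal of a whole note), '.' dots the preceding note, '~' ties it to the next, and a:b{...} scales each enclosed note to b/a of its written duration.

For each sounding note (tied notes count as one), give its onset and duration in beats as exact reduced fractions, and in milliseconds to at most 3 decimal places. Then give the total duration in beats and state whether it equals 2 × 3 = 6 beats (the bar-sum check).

1) 0.0ms=0b +401.786ms=3/4b
2) 401.786ms=3/4b +401.786ms=3/4b
3) 803.571ms=3/2b +803.571ms=3/2b
4) 1607.143ms=3b +1607.143ms=3b
Σ=6b of 6 (112bpm 3/8) — PASS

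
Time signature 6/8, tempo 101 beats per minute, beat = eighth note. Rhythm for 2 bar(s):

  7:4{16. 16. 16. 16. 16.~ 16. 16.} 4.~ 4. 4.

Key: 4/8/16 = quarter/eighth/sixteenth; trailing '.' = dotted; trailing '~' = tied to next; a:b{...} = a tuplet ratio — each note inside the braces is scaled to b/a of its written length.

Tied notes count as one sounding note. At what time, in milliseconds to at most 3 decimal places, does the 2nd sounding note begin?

1. 0.0ms @ 0 + 254.597ms (3/7)
2. 254.597ms @ 3/7 + 254.597ms (3/7)
3. 509.194ms @ 6/7 + 254.597ms (3/7)
4. 763.791ms @ 9/7 + 254.597ms (3/7)
5. 1018.388ms @ 12/7 + 509.194ms (6/7)
6. 1527.581ms @ 18/7 + 254.597ms (3/7)
7. 1782.178ms @ 3 + 3564.356ms (6)
8. 5346.535ms @ 9 + 1782.178ms (3)

note 2 onset = 3/7b = 254.597ms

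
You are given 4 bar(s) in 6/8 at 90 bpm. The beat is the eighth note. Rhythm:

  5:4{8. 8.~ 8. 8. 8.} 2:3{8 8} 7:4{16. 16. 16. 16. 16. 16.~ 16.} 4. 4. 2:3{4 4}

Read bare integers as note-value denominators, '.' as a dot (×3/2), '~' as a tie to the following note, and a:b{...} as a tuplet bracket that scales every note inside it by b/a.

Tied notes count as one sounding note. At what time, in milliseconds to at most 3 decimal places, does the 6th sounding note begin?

note 6 onset = 15/2b = 5000.0ms

1. 0.0ms @ 0 + 800.0ms (6/5)
2. 800.0ms @ 6/5 + 1600.0ms (12/5)
3. 2400.0ms @ 18/5 + 800.0ms (6/5)
4. 3200.0ms @ 24/5 + 800.0ms (6/5)
5. 4000.0ms @ 6 + 1000.0ms (3/2)
6. 5000.0ms @ 15/2 + 1000.0ms (3/2)
7. 6000.0ms @ 9 + 285.714ms (3/7)
8. 6285.714ms @ 66/7 + 285.714ms (3/7)
9. 6571.429ms @ 69/7 + 285.714ms (3/7)
10. 6857.143ms @ 72/7 + 285.714ms (3/7)
11. 7142.857ms @ 75/7 + 285.714ms (3/7)
12. 7428.571ms @ 78/7 + 571.429ms (6/7)
13. 8000.0ms @ 12 + 2000.0ms (3)
14. 10000.0ms @ 15 + 2000.0ms (3)
15. 12000.0ms @ 18 + 2000.0ms (3)
16. 14000.0ms @ 21 + 2000.0ms (3)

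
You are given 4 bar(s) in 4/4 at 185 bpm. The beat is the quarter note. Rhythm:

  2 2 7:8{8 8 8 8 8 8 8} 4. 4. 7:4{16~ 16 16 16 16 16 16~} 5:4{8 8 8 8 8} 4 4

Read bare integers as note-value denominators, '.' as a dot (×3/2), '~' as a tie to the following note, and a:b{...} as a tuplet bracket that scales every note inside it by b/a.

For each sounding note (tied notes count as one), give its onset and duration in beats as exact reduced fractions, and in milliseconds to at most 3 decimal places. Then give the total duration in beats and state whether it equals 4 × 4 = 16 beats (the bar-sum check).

1) 0.0ms=0b +648.649ms=2b
2) 648.649ms=2b +648.649ms=2b
3) 1297.297ms=4b +185.328ms=4/7b
4) 1482.625ms=32/7b +185.328ms=4/7b
5) 1667.954ms=36/7b +185.328ms=4/7b
6) 1853.282ms=40/7b +185.328ms=4/7b
7) 2038.61ms=44/7b +185.328ms=4/7b
8) 2223.938ms=48/7b +185.328ms=4/7b
9) 2409.266ms=52/7b +185.328ms=4/7b
10) 2594.595ms=8b +486.486ms=3/2b
11) 3081.081ms=19/2b +486.486ms=3/2b
12) 3567.568ms=11b +92.664ms=2/7b
13) 3660.232ms=79/7b +46.332ms=1/7b
14) 3706.564ms=80/7b +46.332ms=1/7b
15) 3752.896ms=81/7b +46.332ms=1/7b
16) 3799.228ms=82/7b +46.332ms=1/7b
17) 3845.56ms=83/7b +176.062ms=19/35b
18) 4021.622ms=62/5b +129.73ms=2/5b
19) 4151.351ms=64/5b +129.73ms=2/5b
20) 4281.081ms=66/5b +129.73ms=2/5b
21) 4410.811ms=68/5b +129.73ms=2/5b
22) 4540.541ms=14b +324.324ms=1b
23) 4864.865ms=15b +324.324ms=1b
Σ=16b of 16 (185bpm 4/4) — PASS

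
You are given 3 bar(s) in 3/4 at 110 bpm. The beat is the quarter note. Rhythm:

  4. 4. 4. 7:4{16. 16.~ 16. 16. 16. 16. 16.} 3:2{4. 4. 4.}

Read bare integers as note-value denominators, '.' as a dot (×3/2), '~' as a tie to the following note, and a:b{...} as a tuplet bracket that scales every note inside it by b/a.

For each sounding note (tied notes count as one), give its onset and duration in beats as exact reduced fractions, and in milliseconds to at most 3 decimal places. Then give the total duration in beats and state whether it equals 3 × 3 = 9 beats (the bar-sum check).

1) 0.0ms=0b +818.182ms=3/2b
2) 818.182ms=3/2b +818.182ms=3/2b
3) 1636.364ms=3b +818.182ms=3/2b
4) 2454.545ms=9/2b +116.883ms=3/14b
5) 2571.429ms=33/7b +233.766ms=3/7b
6) 2805.195ms=36/7b +116.883ms=3/14b
7) 2922.078ms=75/14b +116.883ms=3/14b
8) 3038.961ms=39/7b +116.883ms=3/14b
9) 3155.844ms=81/14b +116.883ms=3/14b
10) 3272.727ms=6b +545.455ms=1b
11) 3818.182ms=7b +545.455ms=1b
12) 4363.636ms=8b +545.455ms=1b
Σ=9b of 9 (110bpm 3/4) — PASS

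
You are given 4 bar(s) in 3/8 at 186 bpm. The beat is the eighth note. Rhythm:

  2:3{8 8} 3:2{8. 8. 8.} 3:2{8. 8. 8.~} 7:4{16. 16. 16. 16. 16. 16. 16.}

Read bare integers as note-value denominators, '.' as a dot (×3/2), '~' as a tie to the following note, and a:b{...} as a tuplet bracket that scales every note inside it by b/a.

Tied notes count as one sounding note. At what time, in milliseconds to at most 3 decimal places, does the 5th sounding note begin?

note 5 onset = 5b = 1612.903ms

1. 0.0ms @ 0 + 483.871ms (3/2)
2. 483.871ms @ 3/2 + 483.871ms (3/2)
3. 967.742ms @ 3 + 322.581ms (1)
4. 1290.323ms @ 4 + 322.581ms (1)
5. 1612.903ms @ 5 + 322.581ms (1)
6. 1935.484ms @ 6 + 322.581ms (1)
7. 2258.065ms @ 7 + 322.581ms (1)
8. 2580.645ms @ 8 + 460.829ms (10/7)
9. 3041.475ms @ 66/7 + 138.249ms (3/7)
10. 3179.724ms @ 69/7 + 138.249ms (3/7)
11. 3317.972ms @ 72/7 + 138.249ms (3/7)
12. 3456.221ms @ 75/7 + 138.249ms (3/7)
13. 3594.47ms @ 78/7 + 138.249ms (3/7)
14. 3732.719ms @ 81/7 + 138.249ms (3/7)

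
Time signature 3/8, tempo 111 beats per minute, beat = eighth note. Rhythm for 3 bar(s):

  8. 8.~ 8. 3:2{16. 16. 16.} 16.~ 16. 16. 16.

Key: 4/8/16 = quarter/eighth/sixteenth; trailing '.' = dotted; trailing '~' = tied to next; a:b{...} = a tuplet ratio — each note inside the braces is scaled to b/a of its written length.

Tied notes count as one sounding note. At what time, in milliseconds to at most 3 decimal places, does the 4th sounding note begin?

note 4 onset = 5b = 2702.703ms

1. 0.0ms @ 0 + 810.811ms (3/2)
2. 810.811ms @ 3/2 + 1621.622ms (3)
3. 2432.432ms @ 9/2 + 270.27ms (1/2)
4. 2702.703ms @ 5 + 270.27ms (1/2)
5. 2972.973ms @ 11/2 + 270.27ms (1/2)
6. 3243.243ms @ 6 + 810.811ms (3/2)
7. 4054.054ms @ 15/2 + 405.405ms (3/4)
8. 4459.459ms @ 33/4 + 405.405ms (3/4)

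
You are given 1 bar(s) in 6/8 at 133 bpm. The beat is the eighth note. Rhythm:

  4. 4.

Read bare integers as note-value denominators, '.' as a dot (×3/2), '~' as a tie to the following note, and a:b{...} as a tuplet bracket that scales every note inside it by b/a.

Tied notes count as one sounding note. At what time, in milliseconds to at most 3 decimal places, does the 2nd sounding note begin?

note 2 onset = 3b = 1353.383ms

1. 0.0ms @ 0 + 1353.383ms (3)
2. 1353.383ms @ 3 + 1353.383ms (3)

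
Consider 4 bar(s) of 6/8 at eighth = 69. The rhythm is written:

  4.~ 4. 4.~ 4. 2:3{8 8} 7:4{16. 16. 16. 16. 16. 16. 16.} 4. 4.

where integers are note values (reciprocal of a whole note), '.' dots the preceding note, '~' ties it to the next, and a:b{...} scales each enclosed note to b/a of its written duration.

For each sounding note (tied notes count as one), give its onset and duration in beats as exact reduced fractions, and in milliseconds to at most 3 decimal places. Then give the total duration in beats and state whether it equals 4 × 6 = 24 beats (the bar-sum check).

1) 0.0ms=0b +5217.391ms=6b
2) 5217.391ms=6b +5217.391ms=6b
3) 10434.783ms=12b +1304.348ms=3/2b
4) 11739.13ms=27/2b +1304.348ms=3/2b
5) 13043.478ms=15b +372.671ms=3/7b
6) 13416.149ms=108/7b +372.671ms=3/7b
7) 13788.82ms=111/7b +372.671ms=3/7b
8) 14161.491ms=114/7b +372.671ms=3/7b
9) 14534.161ms=117/7b +372.671ms=3/7b
10) 14906.832ms=120/7b +372.671ms=3/7b
11) 15279.503ms=123/7b +372.671ms=3/7b
12) 15652.174ms=18b +2608.696ms=3b
13) 18260.87ms=21b +2608.696ms=3b
Σ=24b of 24 (69bpm 6/8) — PASS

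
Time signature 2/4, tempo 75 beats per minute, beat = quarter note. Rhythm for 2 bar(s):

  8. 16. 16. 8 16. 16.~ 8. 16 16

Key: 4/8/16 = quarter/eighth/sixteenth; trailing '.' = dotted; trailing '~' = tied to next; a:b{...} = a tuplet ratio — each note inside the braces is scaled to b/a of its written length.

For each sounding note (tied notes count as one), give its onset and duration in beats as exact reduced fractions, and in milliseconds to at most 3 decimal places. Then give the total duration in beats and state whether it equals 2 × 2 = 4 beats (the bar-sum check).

1) 0.0ms=0b +600.0ms=3/4b
2) 600.0ms=3/4b +300.0ms=3/8b
3) 900.0ms=9/8b +300.0ms=3/8b
4) 1200.0ms=3/2b +400.0ms=1/2b
5) 1600.0ms=2b +300.0ms=3/8b
6) 1900.0ms=19/8b +900.0ms=9/8b
7) 2800.0ms=7/2b +200.0ms=1/4b
8) 3000.0ms=15/4b +200.0ms=1/4b
Σ=4b of 4 (75bpm 2/4) — PASS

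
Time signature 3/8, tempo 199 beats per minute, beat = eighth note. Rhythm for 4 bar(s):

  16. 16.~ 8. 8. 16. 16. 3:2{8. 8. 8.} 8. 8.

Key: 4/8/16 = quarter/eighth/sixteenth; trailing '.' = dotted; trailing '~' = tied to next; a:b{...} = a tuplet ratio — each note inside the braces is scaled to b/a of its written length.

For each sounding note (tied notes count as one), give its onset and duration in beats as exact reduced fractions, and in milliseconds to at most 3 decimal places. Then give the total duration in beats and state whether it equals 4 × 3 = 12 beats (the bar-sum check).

1) 0.0ms=0b +226.131ms=3/4b
2) 226.131ms=3/4b +678.392ms=9/4b
3) 904.523ms=3b +452.261ms=3/2b
4) 1356.784ms=9/2b +226.131ms=3/4b
5) 1582.915ms=21/4b +226.131ms=3/4b
6) 1809.045ms=6b +301.508ms=1b
7) 2110.553ms=7b +301.508ms=1b
8) 2412.06ms=8b +301.508ms=1b
9) 2713.568ms=9b +452.261ms=3/2b
10) 3165.829ms=21/2b +452.261ms=3/2b
Σ=12b of 12 (199bpm 3/8) — PASS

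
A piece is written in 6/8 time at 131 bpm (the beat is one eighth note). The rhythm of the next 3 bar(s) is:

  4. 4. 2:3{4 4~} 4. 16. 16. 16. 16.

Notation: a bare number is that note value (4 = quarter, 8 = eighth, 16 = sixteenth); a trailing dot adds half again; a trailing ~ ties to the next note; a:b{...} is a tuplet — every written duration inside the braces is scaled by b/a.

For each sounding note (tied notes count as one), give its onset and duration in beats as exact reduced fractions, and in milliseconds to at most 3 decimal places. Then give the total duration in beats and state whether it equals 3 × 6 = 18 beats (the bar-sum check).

1) 0.0ms=0b +1374.046ms=3b
2) 1374.046ms=3b +1374.046ms=3b
3) 2748.092ms=6b +1374.046ms=3b
4) 4122.137ms=9b +2748.092ms=6b
5) 6870.229ms=15b +343.511ms=3/4b
6) 7213.74ms=63/4b +343.511ms=3/4b
7) 7557.252ms=33/2b +343.511ms=3/4b
8) 7900.763ms=69/4b +343.511ms=3/4b
Σ=18b of 18 (131bpm 6/8) — PASS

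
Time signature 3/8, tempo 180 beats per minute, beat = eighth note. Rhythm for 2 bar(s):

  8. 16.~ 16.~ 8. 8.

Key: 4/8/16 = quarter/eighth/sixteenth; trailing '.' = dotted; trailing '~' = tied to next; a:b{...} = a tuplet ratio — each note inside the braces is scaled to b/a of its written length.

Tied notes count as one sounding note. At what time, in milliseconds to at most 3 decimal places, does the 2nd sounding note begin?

note 2 onset = 3/2b = 500.0ms

1. 0.0ms @ 0 + 500.0ms (3/2)
2. 500.0ms @ 3/2 + 1000.0ms (3)
3. 1500.0ms @ 9/2 + 500.0ms (3/2)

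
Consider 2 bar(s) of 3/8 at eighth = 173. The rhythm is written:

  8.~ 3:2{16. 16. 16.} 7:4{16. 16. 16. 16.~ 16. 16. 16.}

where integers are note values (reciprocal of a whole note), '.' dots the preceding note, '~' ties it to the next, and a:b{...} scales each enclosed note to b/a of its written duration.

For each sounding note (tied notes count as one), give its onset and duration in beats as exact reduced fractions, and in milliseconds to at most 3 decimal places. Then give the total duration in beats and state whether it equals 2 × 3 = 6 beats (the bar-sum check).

1) 0.0ms=0b +693.642ms=2b
2) 693.642ms=2b +173.41ms=1/2b
3) 867.052ms=5/2b +173.41ms=1/2b
4) 1040.462ms=3b +148.637ms=3/7b
5) 1189.1ms=24/7b +148.637ms=3/7b
6) 1337.737ms=27/7b +148.637ms=3/7b
7) 1486.375ms=30/7b +297.275ms=6/7b
8) 1783.65ms=36/7b +148.637ms=3/7b
9) 1932.287ms=39/7b +148.637ms=3/7b
Σ=6b of 6 (173bpm 3/8) — PASS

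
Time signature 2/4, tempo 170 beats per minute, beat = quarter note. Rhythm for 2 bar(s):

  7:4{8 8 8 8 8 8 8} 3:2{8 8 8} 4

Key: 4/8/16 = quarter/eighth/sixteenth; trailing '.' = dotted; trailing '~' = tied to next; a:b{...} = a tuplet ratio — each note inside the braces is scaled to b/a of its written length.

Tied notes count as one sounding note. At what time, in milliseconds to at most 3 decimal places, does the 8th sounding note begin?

note 8 onset = 2b = 705.882ms

1. 0.0ms @ 0 + 100.84ms (2/7)
2. 100.84ms @ 2/7 + 100.84ms (2/7)
3. 201.681ms @ 4/7 + 100.84ms (2/7)
4. 302.521ms @ 6/7 + 100.84ms (2/7)
5. 403.361ms @ 8/7 + 100.84ms (2/7)
6. 504.202ms @ 10/7 + 100.84ms (2/7)
7. 605.042ms @ 12/7 + 100.84ms (2/7)
8. 705.882ms @ 2 + 117.647ms (1/3)
9. 823.529ms @ 7/3 + 117.647ms (1/3)
10. 941.176ms @ 8/3 + 117.647ms (1/3)
11. 1058.824ms @ 3 + 352.941ms (1)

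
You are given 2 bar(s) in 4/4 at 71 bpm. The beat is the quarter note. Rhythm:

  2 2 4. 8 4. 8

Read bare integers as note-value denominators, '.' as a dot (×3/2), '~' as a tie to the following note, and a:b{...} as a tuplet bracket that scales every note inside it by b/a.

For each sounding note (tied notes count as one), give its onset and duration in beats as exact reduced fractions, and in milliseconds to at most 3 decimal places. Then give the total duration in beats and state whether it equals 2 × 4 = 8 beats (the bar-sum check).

1) 0.0ms=0b +1690.141ms=2b
2) 1690.141ms=2b +1690.141ms=2b
3) 3380.282ms=4b +1267.606ms=3/2b
4) 4647.887ms=11/2b +422.535ms=1/2b
5) 5070.423ms=6b +1267.606ms=3/2b
6) 6338.028ms=15/2b +422.535ms=1/2b
Σ=8b of 8 (71bpm 4/4) — PASS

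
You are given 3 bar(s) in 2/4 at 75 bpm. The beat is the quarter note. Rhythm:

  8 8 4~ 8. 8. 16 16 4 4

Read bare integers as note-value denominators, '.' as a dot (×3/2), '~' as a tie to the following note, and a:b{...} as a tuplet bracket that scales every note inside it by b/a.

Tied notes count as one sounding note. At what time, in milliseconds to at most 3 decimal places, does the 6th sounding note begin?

1. 0.0ms @ 0 + 400.0ms (1/2)
2. 400.0ms @ 1/2 + 400.0ms (1/2)
3. 800.0ms @ 1 + 1400.0ms (7/4)
4. 2200.0ms @ 11/4 + 600.0ms (3/4)
5. 2800.0ms @ 7/2 + 200.0ms (1/4)
6. 3000.0ms @ 15/4 + 200.0ms (1/4)
7. 3200.0ms @ 4 + 800.0ms (1)
8. 4000.0ms @ 5 + 800.0ms (1)

note 6 onset = 15/4b = 3000.0ms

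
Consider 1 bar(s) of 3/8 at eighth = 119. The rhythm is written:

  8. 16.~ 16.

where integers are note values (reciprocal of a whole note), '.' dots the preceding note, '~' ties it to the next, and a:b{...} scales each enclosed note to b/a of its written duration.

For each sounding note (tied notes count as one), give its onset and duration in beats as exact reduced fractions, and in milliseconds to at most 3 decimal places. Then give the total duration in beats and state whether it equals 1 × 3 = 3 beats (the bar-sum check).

1) 0.0ms=0b +756.303ms=3/2b
2) 756.303ms=3/2b +756.303ms=3/2b
Σ=3b of 3 (119bpm 3/8) — PASS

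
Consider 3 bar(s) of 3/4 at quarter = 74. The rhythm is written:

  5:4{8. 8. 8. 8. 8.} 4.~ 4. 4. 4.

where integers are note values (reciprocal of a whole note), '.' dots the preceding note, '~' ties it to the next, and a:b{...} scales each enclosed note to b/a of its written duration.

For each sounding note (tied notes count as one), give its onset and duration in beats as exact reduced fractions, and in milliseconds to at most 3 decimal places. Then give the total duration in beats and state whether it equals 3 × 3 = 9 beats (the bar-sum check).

1) 0.0ms=0b +486.486ms=3/5b
2) 486.486ms=3/5b +486.486ms=3/5b
3) 972.973ms=6/5b +486.486ms=3/5b
4) 1459.459ms=9/5b +486.486ms=3/5b
5) 1945.946ms=12/5b +486.486ms=3/5b
6) 2432.432ms=3b +2432.432ms=3b
7) 4864.865ms=6b +1216.216ms=3/2b
8) 6081.081ms=15/2b +1216.216ms=3/2b
Σ=9b of 9 (74bpm 3/4) — PASS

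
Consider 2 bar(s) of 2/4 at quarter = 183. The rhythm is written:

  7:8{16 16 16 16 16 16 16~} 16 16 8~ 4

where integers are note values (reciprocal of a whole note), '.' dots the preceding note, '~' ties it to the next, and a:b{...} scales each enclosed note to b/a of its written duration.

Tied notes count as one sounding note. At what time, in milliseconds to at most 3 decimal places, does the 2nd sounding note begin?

1. 0.0ms @ 0 + 93.677ms (2/7)
2. 93.677ms @ 2/7 + 93.677ms (2/7)
3. 187.354ms @ 4/7 + 93.677ms (2/7)
4. 281.03ms @ 6/7 + 93.677ms (2/7)
5. 374.707ms @ 8/7 + 93.677ms (2/7)
6. 468.384ms @ 10/7 + 93.677ms (2/7)
7. 562.061ms @ 12/7 + 175.644ms (15/28)
8. 737.705ms @ 9/4 + 81.967ms (1/4)
9. 819.672ms @ 5/2 + 491.803ms (3/2)

note 2 onset = 2/7b = 93.677ms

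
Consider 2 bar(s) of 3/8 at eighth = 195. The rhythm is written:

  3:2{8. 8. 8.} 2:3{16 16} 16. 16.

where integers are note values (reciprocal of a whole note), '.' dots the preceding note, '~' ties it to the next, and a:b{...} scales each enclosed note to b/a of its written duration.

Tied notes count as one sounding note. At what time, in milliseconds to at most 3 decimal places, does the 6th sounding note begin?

1. 0.0ms @ 0 + 307.692ms (1)
2. 307.692ms @ 1 + 307.692ms (1)
3. 615.385ms @ 2 + 307.692ms (1)
4. 923.077ms @ 3 + 230.769ms (3/4)
5. 1153.846ms @ 15/4 + 230.769ms (3/4)
6. 1384.615ms @ 9/2 + 230.769ms (3/4)
7. 1615.385ms @ 21/4 + 230.769ms (3/4)

note 6 onset = 9/2b = 1384.615ms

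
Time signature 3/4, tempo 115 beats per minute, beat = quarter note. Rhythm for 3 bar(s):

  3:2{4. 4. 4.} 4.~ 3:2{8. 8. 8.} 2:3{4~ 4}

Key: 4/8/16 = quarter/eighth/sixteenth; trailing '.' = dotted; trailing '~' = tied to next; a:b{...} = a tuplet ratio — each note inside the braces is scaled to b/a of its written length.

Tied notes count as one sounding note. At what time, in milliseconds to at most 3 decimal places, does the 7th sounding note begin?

1. 0.0ms @ 0 + 521.739ms (1)
2. 521.739ms @ 1 + 521.739ms (1)
3. 1043.478ms @ 2 + 521.739ms (1)
4. 1565.217ms @ 3 + 1043.478ms (2)
5. 2608.696ms @ 5 + 260.87ms (1/2)
6. 2869.565ms @ 11/2 + 260.87ms (1/2)
7. 3130.435ms @ 6 + 1565.217ms (3)

note 7 onset = 6b = 3130.435ms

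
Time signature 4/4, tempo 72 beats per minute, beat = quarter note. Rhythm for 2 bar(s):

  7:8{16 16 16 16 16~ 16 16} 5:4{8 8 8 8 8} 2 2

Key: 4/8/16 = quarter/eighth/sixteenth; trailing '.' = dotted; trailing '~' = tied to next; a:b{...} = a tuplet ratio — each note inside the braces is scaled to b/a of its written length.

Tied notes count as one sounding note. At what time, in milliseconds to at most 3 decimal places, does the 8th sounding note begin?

1. 0.0ms @ 0 + 238.095ms (2/7)
2. 238.095ms @ 2/7 + 238.095ms (2/7)
3. 476.19ms @ 4/7 + 238.095ms (2/7)
4. 714.286ms @ 6/7 + 238.095ms (2/7)
5. 952.381ms @ 8/7 + 476.19ms (4/7)
6. 1428.571ms @ 12/7 + 238.095ms (2/7)
7. 1666.667ms @ 2 + 333.333ms (2/5)
8. 2000.0ms @ 12/5 + 333.333ms (2/5)
9. 2333.333ms @ 14/5 + 333.333ms (2/5)
10. 2666.667ms @ 16/5 + 333.333ms (2/5)
11. 3000.0ms @ 18/5 + 333.333ms (2/5)
12. 3333.333ms @ 4 + 1666.667ms (2)
13. 5000.0ms @ 6 + 1666.667ms (2)

note 8 onset = 12/5b = 2000.0ms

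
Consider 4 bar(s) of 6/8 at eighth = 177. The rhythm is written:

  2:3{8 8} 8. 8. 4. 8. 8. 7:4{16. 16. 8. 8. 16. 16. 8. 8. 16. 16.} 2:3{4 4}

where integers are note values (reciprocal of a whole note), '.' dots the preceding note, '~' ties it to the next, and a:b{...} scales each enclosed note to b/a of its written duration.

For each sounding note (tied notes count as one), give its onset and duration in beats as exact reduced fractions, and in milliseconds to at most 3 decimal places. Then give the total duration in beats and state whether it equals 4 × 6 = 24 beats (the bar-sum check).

1) 0.0ms=0b +508.475ms=3/2b
2) 508.475ms=3/2b +508.475ms=3/2b
3) 1016.949ms=3b +508.475ms=3/2b
4) 1525.424ms=9/2b +508.475ms=3/2b
5) 2033.898ms=6b +1016.949ms=3b
6) 3050.847ms=9b +508.475ms=3/2b
7) 3559.322ms=21/2b +508.475ms=3/2b
8) 4067.797ms=12b +145.278ms=3/7b
9) 4213.075ms=87/7b +145.278ms=3/7b
10) 4358.354ms=90/7b +290.557ms=6/7b
11) 4648.91ms=96/7b +290.557ms=6/7b
12) 4939.467ms=102/7b +145.278ms=3/7b
13) 5084.746ms=15b +145.278ms=3/7b
14) 5230.024ms=108/7b +290.557ms=6/7b
15) 5520.581ms=114/7b +290.557ms=6/7b
16) 5811.138ms=120/7b +145.278ms=3/7b
17) 5956.416ms=123/7b +145.278ms=3/7b
18) 6101.695ms=18b +1016.949ms=3b
19) 7118.644ms=21b +1016.949ms=3b
Σ=24b of 24 (177bpm 6/8) — PASS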